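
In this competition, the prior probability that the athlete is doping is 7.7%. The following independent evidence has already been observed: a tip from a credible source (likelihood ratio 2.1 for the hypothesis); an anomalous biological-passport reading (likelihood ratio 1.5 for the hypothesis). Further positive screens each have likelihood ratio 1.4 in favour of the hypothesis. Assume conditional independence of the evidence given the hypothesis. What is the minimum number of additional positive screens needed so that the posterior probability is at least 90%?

11

Prior odds = 0.077/0.923 = 77/923.
Combined Bayes factor of the evidence already in hand = 2.1 × 1.5 = 3.15.
Odds after that evidence = (77/923) × 3.15 = 4851/18460.
Target odds = 0.9/0.1 = 9.
Need 1.4ⁿ ≥ 9 ÷ (4851/18460) = 18460/539.
1.4¹⁰ = 282475249/9765625 falls short of 18460/539 but 1.4¹¹ ≈40.4957 reaches it, so n = 11.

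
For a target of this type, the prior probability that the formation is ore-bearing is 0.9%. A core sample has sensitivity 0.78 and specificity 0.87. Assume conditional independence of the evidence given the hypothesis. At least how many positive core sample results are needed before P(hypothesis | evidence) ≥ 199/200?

6

Prior odds: 0.009 ÷ 0.991 = 9/991.
False-positive rate = 1 − 0.87 = 0.13; likelihood ratio of a positive = 0.78/0.13 = 6.
Target odds: 0.995 ÷ 0.005 = 199.
Need (9/991) × 6ⁿ ≥ 199, i.e. 6ⁿ ≥ 197209/9.
6⁵ = 7776 falls short of 197209/9 but 6⁶ = 46656 reaches it, so n = 6.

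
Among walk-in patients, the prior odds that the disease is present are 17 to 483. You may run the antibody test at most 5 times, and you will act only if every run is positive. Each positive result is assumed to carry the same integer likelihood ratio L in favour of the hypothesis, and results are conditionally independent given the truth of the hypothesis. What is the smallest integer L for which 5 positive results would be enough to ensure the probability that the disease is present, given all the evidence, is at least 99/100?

Prior odds = 17/483.
Target odds = 0.99/0.01 = 99.
Need L⁵ ≥ 99 ÷ (17/483) = 47817/17.
4⁵ = 1024 < 47817/17 ≤ 3125 = 5⁵, so L = 5.

5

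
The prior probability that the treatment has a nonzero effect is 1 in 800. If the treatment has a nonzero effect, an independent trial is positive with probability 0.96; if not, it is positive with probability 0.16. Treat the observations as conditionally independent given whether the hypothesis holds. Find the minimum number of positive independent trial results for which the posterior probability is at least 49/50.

6

Prior odds: 0.00125 ÷ 0.99875 = 1/799.
Likelihood ratio of a positive = 0.96/0.16 = 6.
Target odds: 0.98 ÷ 0.02 = 49.
Need (1/799) × 6ⁿ ≥ 49, i.e. 6ⁿ ≥ 39151.
6⁵ = 7776 falls short of 39151 but 6⁶ = 46656 reaches it, so n = 6.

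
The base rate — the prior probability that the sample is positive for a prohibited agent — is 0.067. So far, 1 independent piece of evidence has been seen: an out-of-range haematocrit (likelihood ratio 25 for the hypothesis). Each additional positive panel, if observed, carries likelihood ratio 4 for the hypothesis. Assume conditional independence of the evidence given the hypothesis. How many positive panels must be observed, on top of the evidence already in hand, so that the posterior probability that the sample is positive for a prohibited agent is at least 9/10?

2

Prior odds = 0.067/0.933 = 67/933.
Bayes factor of the evidence already in hand = 25.
Odds after that evidence = (67/933) × 25 = 1675/933.
Target odds = 0.9/0.1 = 9.
Need 4ⁿ ≥ 9 ÷ (1675/933) = 8397/1675.
4¹ = 4 falls short of 8397/1675 but 4² = 16 reaches it, so n = 2.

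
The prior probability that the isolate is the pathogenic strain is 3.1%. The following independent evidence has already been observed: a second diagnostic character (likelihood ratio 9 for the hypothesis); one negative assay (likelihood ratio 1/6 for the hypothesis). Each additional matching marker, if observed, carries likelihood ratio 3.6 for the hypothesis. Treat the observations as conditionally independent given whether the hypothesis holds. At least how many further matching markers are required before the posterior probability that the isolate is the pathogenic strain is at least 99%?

Prior odds = 0.031/0.969 = 31/969.
Combined Bayes factor of the evidence already in hand = 9 × (1/6) = 1.5.
Odds after that evidence = (31/969) × 1.5 = 31/646.
Target odds = 0.99/0.01 = 99.
Need 3.6ⁿ ≥ 99 ÷ (31/646) = 63954/31.
3.6⁵ = 604.66176 falls short of 63954/31 but 3.6⁶ = 34012224/15625 reaches it, so n = 6.

6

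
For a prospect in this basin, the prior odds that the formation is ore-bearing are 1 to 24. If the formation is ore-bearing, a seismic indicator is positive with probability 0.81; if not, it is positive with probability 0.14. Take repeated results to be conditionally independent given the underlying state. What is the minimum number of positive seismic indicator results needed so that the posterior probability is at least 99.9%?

6

Prior odds = 1/24.
Likelihood ratio of a positive = 0.81/0.14 = 81/14.
Target posterior odds = 0.999/0.001 = 999.
Need (1/24) × (81/14)ⁿ ≥ 999, i.e. (81/14)ⁿ ≥ 23976.
(81/14)⁵ ≈6483.13 falls short of 23976 but (81/14)⁶ ≈37509.6 reaches it, so n = 6.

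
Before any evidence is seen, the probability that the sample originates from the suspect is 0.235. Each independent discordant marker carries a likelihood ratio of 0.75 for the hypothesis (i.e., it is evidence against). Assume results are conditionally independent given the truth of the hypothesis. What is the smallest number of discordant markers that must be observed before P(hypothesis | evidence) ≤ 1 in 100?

Prior odds = 0.235/0.765 = 47/153.
Likelihood ratio per discordant marker = 0.75.
Target odds: 0.01 ÷ 0.99 = 1/99.
Need (47/153) × 0.75ⁿ ≤ 1/99, i.e. 0.75ⁿ ≤ 17/517.
0.75¹¹ = 177147/4194304 is still above 17/517 but 0.75¹² = 531441/16777216 is at or below it, so n = 12.

12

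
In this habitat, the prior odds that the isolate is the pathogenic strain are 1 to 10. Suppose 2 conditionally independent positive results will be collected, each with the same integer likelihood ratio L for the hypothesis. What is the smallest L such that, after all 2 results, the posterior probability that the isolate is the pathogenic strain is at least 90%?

10

Prior odds = 0.1.
Target odds = 0.9/0.1 = 9.
Need L² ≥ 9 ÷ 0.1 = 90.
9² = 81 < 90 ≤ 100 = 10², so L = 10.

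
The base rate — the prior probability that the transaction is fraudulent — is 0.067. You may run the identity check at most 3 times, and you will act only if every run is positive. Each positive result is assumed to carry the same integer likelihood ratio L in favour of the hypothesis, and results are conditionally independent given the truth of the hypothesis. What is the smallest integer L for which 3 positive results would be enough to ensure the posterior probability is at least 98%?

Prior odds = 0.067/0.933 = 67/933.
Target odds = 0.98/0.02 = 49.
Need L³ ≥ 49 ÷ (67/933) = 45717/67.
8³ = 512 < 45717/67 ≤ 729 = 9³, so L = 9.

9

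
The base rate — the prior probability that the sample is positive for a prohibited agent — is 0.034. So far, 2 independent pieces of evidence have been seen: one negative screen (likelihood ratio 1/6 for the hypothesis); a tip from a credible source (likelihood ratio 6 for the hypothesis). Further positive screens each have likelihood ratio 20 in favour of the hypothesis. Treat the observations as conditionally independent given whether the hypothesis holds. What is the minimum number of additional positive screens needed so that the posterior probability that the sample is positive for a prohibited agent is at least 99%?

Prior odds = 0.034/0.966 = 17/483.
Combined Bayes factor of the evidence already in hand = (1/6) × 6 = 1.
Odds after that evidence = (17/483) × 1 = 17/483.
Target odds = 0.99/0.01 = 99.
Need 20ⁿ ≥ 99 ÷ (17/483) = 47817/17.
20² = 400 falls short of 47817/17 but 20³ = 8000 reaches it, so n = 3.

3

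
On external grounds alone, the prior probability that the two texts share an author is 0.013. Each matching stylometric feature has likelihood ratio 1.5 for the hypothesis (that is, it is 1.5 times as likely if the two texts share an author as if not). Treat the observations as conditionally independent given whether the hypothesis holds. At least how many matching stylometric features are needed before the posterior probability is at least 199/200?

24

Prior odds: 0.013 ÷ 0.987 = 13/987.
Likelihood ratio per matching stylometric feature = 1.5.
Target odds: 0.995 ÷ 0.005 = 199.
Require 1.5ⁿ ≥ 199 ÷ (13/987) = 196413/13.
1.5²³ ≈11222.7 falls short of 196413/13 but 1.5²⁴ ≈16834.1 reaches it, so n = 24.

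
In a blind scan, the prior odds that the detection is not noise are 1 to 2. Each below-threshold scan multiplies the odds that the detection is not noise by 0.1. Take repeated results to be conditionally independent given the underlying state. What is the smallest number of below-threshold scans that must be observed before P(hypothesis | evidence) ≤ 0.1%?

Prior odds = 0.5.
Likelihood ratio per below-threshold scan = 0.1.
Target odds: 0.001 ÷ 0.999 = 1/999.
Need 0.5 × 0.1ⁿ ≤ 1/999, i.e. 0.1ⁿ ≤ 2/999.
0.1² = 0.01 is still above 2/999 but 0.1³ = 0.001 is at or below it, so n = 3.

3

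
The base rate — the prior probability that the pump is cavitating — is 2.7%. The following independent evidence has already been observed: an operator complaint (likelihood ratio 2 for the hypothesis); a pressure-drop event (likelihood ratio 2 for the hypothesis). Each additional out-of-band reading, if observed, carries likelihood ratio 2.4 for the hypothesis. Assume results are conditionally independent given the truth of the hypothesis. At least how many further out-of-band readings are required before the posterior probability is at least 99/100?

Prior odds = 0.027/0.973 = 27/973.
Combined Bayes factor of the evidence already in hand = 2 × 2 = 4.
Odds after that evidence = (27/973) × 4 = 108/973.
Target odds = 0.99/0.01 = 99.
Need 2.4ⁿ ≥ 99 ÷ (108/973) = 10703/12.
2.4⁷ = 35831808/78125 falls short of 10703/12 but 2.4⁸ = 429981696/390625 reaches it, so n = 8.

8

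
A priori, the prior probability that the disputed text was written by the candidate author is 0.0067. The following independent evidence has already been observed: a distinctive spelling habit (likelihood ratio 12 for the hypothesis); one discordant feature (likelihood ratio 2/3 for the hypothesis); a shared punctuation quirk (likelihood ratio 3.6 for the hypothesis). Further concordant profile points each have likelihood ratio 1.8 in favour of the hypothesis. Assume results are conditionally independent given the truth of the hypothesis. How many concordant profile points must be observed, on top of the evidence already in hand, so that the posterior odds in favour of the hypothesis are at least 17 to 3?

6

Prior odds = 0.0067/0.9933 = 67/9933.
Combined Bayes factor of the evidence already in hand = 12 × (2/3) × 3.6 = 28.8.
Odds after that evidence = (67/9933) × 28.8 = 3216/16555.
Target odds = 17/3.
Need 1.8ⁿ ≥ 17/3 ÷ (3216/16555) = 281435/9648.
1.8⁵ = 18.89568 falls short of 281435/9648 but 1.8⁶ = 531441/15625 reaches it, so n = 6.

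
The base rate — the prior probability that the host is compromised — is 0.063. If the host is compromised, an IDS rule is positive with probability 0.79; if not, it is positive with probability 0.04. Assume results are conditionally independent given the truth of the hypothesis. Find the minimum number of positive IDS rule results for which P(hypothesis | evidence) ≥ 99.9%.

4

Prior odds: 0.063 ÷ 0.937 = 63/937.
Likelihood ratio of a positive = 0.79/0.04 = 19.75.
Target posterior odds = 0.999/0.001 = 999.
Require 19.75ⁿ ≥ 999 ÷ (63/937) = 104007/7.
19.75³ = 7703.734375 falls short of 104007/7 but 19.75⁴ = 38950081/256 reaches it, so n = 4.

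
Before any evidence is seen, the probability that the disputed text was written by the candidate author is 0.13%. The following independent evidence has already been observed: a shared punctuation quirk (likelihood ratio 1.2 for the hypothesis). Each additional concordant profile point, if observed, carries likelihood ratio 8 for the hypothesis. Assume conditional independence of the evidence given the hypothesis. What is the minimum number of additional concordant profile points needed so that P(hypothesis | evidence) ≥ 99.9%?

7

Prior odds = 0.0013/0.9987 = 13/9987.
Bayes factor of the evidence already in hand = 1.2.
Odds after that evidence = (13/9987) × 1.2 = 26/16645.
Target odds = 0.999/0.001 = 999.
Need 8ⁿ ≥ 999 ÷ (26/16645) = 16628355/26.
8⁶ = 262144 falls short of 16628355/26 but 8⁷ = 2097152 reaches it, so n = 7.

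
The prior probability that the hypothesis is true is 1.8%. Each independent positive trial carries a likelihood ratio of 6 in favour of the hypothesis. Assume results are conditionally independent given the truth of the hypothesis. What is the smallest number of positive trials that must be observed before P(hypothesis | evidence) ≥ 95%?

4

Prior odds: 0.018 ÷ 0.982 = 9/491.
Likelihood ratio per positive trial = 6.
Target odds: 0.95 ÷ 0.05 = 19.
Require 6ⁿ ≥ 19 ÷ (9/491) = 9329/9.
6³ = 216 falls short of 9329/9 but 6⁴ = 1296 reaches it, so n = 4.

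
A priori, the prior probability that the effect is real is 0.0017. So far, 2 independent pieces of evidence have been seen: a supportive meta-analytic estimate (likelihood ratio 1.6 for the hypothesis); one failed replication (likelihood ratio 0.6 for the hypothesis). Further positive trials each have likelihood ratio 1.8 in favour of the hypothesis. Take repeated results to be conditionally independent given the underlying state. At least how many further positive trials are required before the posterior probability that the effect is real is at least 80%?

14

Prior odds = 0.0017/0.9983 = 17/9983.
Combined Bayes factor of the evidence already in hand = 1.6 × 0.6 = 0.96.
Odds after that evidence = (17/9983) × 0.96 = 408/249575.
Target odds = 0.8/0.2 = 4.
Need 1.8ⁿ ≥ 4 ÷ (408/249575) = 249575/102.
1.8¹³ ≈2082.3 falls short of 249575/102 but 1.8¹⁴ ≈3748.13 reaches it, so n = 14.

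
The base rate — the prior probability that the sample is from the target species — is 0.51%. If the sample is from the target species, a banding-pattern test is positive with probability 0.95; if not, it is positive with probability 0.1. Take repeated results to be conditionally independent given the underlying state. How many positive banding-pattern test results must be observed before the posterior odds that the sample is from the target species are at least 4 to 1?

Prior odds = 0.0051/0.9949 = 51/9949.
Likelihood ratio of a positive = 0.95/0.1 = 9.5.
Target odds = 4.
Need (51/9949) × 9.5ⁿ ≥ 4, i.e. 9.5ⁿ ≥ 39796/51.
9.5² = 90.25 falls short of 39796/51 but 9.5³ = 857.375 reaches it, so n = 3.

3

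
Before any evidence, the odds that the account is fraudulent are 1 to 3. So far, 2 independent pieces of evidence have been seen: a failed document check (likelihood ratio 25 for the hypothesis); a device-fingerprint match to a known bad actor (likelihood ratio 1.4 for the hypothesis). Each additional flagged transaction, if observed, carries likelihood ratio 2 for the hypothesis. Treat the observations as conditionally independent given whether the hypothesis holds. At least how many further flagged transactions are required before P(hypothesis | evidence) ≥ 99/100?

4

Prior odds = 1/3.
Combined Bayes factor of the evidence already in hand = 25 × 1.4 = 35.
Odds after that evidence = (1/3) × 35 = 35/3.
Target odds = 0.99/0.01 = 99.
Need 2ⁿ ≥ 99 ÷ (35/3) = 297/35.
2³ = 8 falls short of 297/35 but 2⁴ = 16 reaches it, so n = 4.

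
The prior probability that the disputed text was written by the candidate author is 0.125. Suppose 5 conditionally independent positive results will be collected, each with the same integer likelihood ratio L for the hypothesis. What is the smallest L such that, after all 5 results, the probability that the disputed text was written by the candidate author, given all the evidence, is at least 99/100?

Prior odds = 0.125/0.875 = 1/7.
Target odds = 0.99/0.01 = 99.
Need L⁵ ≥ 99 ÷ (1/7) = 693.
3⁵ = 243 < 693 ≤ 1024 = 4⁵, so L = 4.

4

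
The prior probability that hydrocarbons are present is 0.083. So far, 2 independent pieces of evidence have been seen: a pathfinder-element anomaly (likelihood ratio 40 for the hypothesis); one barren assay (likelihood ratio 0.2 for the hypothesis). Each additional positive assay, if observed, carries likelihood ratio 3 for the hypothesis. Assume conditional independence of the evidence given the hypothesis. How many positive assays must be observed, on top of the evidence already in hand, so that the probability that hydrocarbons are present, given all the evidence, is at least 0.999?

Prior odds = 0.083/0.917 = 83/917.
Combined Bayes factor of the evidence already in hand = 40 × 0.2 = 8.
Odds after that evidence = (83/917) × 8 = 664/917.
Target odds = 0.999/0.001 = 999.
Need 3ⁿ ≥ 999 ÷ (664/917) = 916083/664.
3⁶ = 729 falls short of 916083/664 but 3⁷ = 2187 reaches it, so n = 7.

7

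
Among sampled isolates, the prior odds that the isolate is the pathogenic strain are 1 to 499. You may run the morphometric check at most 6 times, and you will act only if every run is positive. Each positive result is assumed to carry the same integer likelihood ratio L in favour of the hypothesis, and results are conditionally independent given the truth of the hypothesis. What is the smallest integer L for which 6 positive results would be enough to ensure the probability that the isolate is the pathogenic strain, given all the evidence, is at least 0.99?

Prior odds = 1/499.
Target odds = 0.99/0.01 = 99.
Need L⁶ ≥ 99 ÷ (1/499) = 49401.
6⁶ = 46656 < 49401 ≤ 117649 = 7⁶, so L = 7.

7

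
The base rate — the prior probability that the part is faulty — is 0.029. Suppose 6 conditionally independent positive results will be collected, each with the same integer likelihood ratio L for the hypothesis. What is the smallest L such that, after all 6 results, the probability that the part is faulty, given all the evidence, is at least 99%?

Prior odds = 0.029/0.971 = 29/971.
Target odds = 0.99/0.01 = 99.
Need L⁶ ≥ 99 ÷ (29/971) = 96129/29.
3⁶ = 729 < 96129/29 ≤ 4096 = 4⁶, so L = 4.

4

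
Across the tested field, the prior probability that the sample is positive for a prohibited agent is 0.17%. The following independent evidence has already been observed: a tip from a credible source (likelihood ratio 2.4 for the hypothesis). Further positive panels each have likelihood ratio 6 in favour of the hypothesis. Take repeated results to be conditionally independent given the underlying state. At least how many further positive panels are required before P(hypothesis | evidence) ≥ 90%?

Prior odds = 0.0017/0.9983 = 17/9983.
Bayes factor of the evidence already in hand = 2.4.
Odds after that evidence = (17/9983) × 2.4 = 204/49915.
Target odds = 0.9/0.1 = 9.
Need 6ⁿ ≥ 9 ÷ (204/49915) = 149745/68.
6⁴ = 1296 falls short of 149745/68 but 6⁵ = 7776 reaches it, so n = 5.

5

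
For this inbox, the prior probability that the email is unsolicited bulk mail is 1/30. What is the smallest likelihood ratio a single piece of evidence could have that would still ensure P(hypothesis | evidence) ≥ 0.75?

Prior odds = (1/30)/(29/30) = 1/29.
Target odds = 0.75/0.25 = 3.
Required Bayes factor = 3 ÷ (1/29) = 87.

87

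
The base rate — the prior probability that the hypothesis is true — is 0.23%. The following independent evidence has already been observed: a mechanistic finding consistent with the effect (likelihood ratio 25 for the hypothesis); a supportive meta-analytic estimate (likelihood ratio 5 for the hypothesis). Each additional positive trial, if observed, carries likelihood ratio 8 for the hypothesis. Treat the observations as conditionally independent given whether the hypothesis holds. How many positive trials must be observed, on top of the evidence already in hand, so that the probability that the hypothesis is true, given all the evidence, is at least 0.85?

Prior odds = 0.0023/0.9977 = 23/9977.
Combined Bayes factor of the evidence already in hand = 25 × 5 = 125.
Odds after that evidence = (23/9977) × 125 = 2875/9977.
Target odds = 0.85/0.15 = 17/3.
Need 8ⁿ ≥ 17/3 ÷ (2875/9977) = 169609/8625.
8¹ = 8 falls short of 169609/8625 but 8² = 64 reaches it, so n = 2.

2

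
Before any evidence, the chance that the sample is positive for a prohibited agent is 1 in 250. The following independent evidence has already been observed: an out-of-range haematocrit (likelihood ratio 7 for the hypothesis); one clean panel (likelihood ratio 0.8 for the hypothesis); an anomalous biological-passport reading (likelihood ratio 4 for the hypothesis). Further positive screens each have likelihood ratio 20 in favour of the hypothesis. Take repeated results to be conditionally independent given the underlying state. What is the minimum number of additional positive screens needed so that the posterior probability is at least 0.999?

4

Prior odds = 0.004/0.996 = 1/249.
Combined Bayes factor of the evidence already in hand = 7 × 0.8 × 4 = 22.4.
Odds after that evidence = (1/249) × 22.4 = 112/1245.
Target odds = 0.999/0.001 = 999.
Need 20ⁿ ≥ 999 ÷ (112/1245) = 1243755/112.
20³ = 8000 falls short of 1243755/112 but 20⁴ = 160000 reaches it, so n = 4.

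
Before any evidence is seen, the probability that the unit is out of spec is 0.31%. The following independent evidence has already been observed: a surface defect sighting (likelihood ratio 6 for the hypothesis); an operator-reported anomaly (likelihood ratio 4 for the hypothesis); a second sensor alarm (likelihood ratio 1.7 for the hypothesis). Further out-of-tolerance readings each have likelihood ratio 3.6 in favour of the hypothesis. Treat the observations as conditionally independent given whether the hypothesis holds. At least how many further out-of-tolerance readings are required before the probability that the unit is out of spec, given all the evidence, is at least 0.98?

5

Prior odds = 0.0031/0.9969 = 31/9969.
Combined Bayes factor of the evidence already in hand = 6 × 4 × 1.7 = 40.8.
Odds after that evidence = (31/9969) × 40.8 = 2108/16615.
Target odds = 0.98/0.02 = 49.
Need 3.6ⁿ ≥ 49 ÷ (2108/16615) = 814135/2108.
3.6⁴ = 167.9616 falls short of 814135/2108 but 3.6⁵ = 604.66176 reaches it, so n = 5.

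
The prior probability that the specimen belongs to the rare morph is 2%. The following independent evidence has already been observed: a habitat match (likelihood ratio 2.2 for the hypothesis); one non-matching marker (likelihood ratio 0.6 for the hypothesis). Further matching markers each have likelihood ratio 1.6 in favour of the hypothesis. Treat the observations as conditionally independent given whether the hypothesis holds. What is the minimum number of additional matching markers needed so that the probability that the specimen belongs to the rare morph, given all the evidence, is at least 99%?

Prior odds = 0.02/0.98 = 1/49.
Combined Bayes factor of the evidence already in hand = 2.2 × 0.6 = 1.32.
Odds after that evidence = (1/49) × 1.32 = 33/1225.
Target odds = 0.99/0.01 = 99.
Need 1.6ⁿ ≥ 99 ÷ (33/1225) = 3675.
1.6¹⁷ ≈2951.48 falls short of 3675 but 1.6¹⁸ ≈4722.37 reaches it, so n = 18.

18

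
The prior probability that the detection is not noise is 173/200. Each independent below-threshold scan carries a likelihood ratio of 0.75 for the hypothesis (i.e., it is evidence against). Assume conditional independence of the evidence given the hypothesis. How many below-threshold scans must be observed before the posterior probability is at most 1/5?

12

Prior odds: 0.865 ÷ 0.135 = 173/27.
Likelihood ratio per below-threshold scan = 0.75.
Target odds: 0.2 ÷ 0.8 = 0.25.
Require 0.75ⁿ ≤ 0.25 ÷ (173/27) = 27/692.
0.75¹¹ = 177147/4194304 is still above 27/692 but 0.75¹² = 531441/16777216 is at or below it, so n = 12.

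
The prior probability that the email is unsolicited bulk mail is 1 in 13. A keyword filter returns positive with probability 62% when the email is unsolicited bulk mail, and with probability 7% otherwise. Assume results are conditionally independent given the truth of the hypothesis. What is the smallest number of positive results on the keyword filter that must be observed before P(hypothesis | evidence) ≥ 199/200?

Prior odds: (1/13) ÷ (12/13) = 1/12.
Likelihood ratio of a positive result = 0.62/0.07 = 62/7.
Target odds: 0.995 ÷ 0.005 = 199.
Require (62/7)ⁿ ≥ 199 ÷ (1/12) = 2388.
(62/7)³ = 238328/343 falls short of 2388 but (62/7)⁴ = 14776336/2401 reaches it, so n = 4.

4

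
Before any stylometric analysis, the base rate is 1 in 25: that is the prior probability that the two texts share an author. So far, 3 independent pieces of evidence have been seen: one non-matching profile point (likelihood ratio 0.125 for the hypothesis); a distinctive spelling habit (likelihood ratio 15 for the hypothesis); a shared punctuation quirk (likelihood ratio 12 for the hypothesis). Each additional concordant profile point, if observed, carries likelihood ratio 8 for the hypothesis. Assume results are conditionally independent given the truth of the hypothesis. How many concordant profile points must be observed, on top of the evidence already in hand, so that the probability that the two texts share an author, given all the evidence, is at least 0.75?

1

Prior odds = 0.04/0.96 = 1/24.
Combined Bayes factor of the evidence already in hand = 0.125 × 15 × 12 = 22.5.
Odds after that evidence = (1/24) × 22.5 = 0.9375.
Target odds = 0.75/0.25 = 3.
Need 8ⁿ ≥ 3 ÷ 0.9375 = 3.2.
8¹ = 8, which meets the required 3.2; so n = 1.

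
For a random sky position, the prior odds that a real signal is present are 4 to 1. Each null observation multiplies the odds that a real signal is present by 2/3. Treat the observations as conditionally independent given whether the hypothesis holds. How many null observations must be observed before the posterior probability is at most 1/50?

Prior odds = 4.
Likelihood ratio per null observation = 2/3.
Target posterior odds = 0.02/0.98 = 1/49.
Require (2/3)ⁿ ≤ 1/49 ÷ 4 = 1/196.
(2/3)¹³ = 8192/1594323 is still above 1/196 but (2/3)¹⁴ = 16384/4782969 is at or below it, so n = 14.

14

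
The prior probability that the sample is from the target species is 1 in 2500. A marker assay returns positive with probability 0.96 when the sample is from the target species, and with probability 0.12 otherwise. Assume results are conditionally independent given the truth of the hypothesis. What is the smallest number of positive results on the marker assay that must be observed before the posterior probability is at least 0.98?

Prior odds: 0.0004 ÷ 0.9996 = 1/2499.
Likelihood ratio of a positive result = 0.96/0.12 = 8.
Target odds: 0.98 ÷ 0.02 = 49.
Need (1/2499) × 8ⁿ ≥ 49, i.e. 8ⁿ ≥ 122451.
8⁵ = 32768 falls short of 122451 but 8⁶ = 262144 reaches it, so n = 6.

6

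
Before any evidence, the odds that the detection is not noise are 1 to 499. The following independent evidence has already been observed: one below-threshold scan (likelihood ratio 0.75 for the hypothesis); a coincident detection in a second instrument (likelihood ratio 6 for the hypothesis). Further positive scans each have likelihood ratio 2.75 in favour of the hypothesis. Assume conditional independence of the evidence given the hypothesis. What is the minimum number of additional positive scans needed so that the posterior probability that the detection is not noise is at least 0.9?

7

Prior odds = 1/499.
Combined Bayes factor of the evidence already in hand = 0.75 × 6 = 4.5.
Odds after that evidence = (1/499) × 4.5 = 9/998.
Target odds = 0.9/0.1 = 9.
Need 2.75ⁿ ≥ 9 ÷ (9/998) = 998.
2.75⁶ = 1771561/4096 falls short of 998 but 2.75⁷ = 19487171/16384 reaches it, so n = 7.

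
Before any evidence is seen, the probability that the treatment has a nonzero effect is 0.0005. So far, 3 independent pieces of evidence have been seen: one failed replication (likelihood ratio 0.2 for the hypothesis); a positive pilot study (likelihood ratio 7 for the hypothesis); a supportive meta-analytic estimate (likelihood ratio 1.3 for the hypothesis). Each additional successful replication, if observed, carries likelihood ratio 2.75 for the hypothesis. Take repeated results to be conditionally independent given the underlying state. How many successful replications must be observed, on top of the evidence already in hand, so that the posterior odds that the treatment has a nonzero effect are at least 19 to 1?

Prior odds = 0.0005/0.9995 = 1/1999.
Combined Bayes factor of the evidence already in hand = 0.2 × 7 × 1.3 = 1.82.
Odds after that evidence = (1/1999) × 1.82 = 91/99950.
Target odds = 19.
Need 2.75ⁿ ≥ 19 ÷ (91/99950) = 1899050/91.
2.75⁹ ≈8994.86 falls short of 1899050/91 but 2.75¹⁰ ≈24735.9 reaches it, so n = 10.

10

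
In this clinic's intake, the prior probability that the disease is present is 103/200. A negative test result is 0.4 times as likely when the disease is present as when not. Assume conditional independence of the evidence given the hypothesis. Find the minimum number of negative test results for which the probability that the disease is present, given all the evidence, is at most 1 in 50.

5

Prior odds: 0.515 ÷ 0.485 = 103/97.
Likelihood ratio per negative test result = 0.4.
Target odds: 0.02 ÷ 0.98 = 1/49.
Require 0.4ⁿ ≤ 1/49 ÷ (103/97) = 97/5047.
0.4⁴ = 0.0256 is still above 97/5047 but 0.4⁵ = 0.01024 is at or below it, so n = 5.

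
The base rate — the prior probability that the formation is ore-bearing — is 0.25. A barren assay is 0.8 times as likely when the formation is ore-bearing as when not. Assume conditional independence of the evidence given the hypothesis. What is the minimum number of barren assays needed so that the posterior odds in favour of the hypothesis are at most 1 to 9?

5

Prior odds = 0.25/0.75 = 1/3.
Likelihood ratio per barren assay = 0.8.
Target odds = 1/9.
Need (1/3) × 0.8ⁿ ≤ 1/9, i.e. 0.8ⁿ ≤ 1/3.
0.8⁴ = 0.4096 is still above 1/3 but 0.8⁵ = 0.32768 is at or below it, so n = 5.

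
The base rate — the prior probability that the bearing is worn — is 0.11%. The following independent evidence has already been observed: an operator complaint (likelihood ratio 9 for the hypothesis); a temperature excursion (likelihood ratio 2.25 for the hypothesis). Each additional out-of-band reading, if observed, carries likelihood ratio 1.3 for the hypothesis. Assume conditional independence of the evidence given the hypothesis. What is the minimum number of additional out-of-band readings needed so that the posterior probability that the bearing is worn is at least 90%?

23

Prior odds = 0.0011/0.9989 = 11/9989.
Combined Bayes factor of the evidence already in hand = 9 × 2.25 = 20.25.
Odds after that evidence = (11/9989) × 20.25 = 891/39956.
Target odds = 0.9/0.1 = 9.
Need 1.3ⁿ ≥ 9 ÷ (891/39956) = 39956/99.
1.3²² ≈321.184 falls short of 39956/99 but 1.3²³ ≈417.539 reaches it, so n = 23.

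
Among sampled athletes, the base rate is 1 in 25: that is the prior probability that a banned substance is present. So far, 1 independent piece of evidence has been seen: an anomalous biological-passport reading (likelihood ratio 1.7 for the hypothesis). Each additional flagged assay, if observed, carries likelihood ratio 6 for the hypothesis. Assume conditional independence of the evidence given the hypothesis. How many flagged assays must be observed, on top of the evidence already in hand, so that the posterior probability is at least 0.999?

Prior odds = 0.04/0.96 = 1/24.
Bayes factor of the evidence already in hand = 1.7.
Odds after that evidence = (1/24) × 1.7 = 17/240.
Target odds = 0.999/0.001 = 999.
Need 6ⁿ ≥ 999 ÷ (17/240) = 239760/17.
6⁵ = 7776 falls short of 239760/17 but 6⁶ = 46656 reaches it, so n = 6.

6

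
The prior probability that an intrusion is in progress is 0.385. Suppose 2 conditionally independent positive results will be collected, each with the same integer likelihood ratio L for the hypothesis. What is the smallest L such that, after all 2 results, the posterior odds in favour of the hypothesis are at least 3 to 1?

3

Prior odds = 0.385/0.615 = 77/123.
Target odds = 3.
Need L² ≥ 3 ÷ (77/123) = 369/77.
2² = 4 < 369/77 ≤ 9 = 3², so L = 3.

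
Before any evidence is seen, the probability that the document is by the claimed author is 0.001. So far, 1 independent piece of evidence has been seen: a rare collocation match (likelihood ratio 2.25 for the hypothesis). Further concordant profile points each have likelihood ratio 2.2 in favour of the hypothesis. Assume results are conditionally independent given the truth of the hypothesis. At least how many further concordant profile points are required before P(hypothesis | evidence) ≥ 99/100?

14

Prior odds = 0.001/0.999 = 1/999.
Bayes factor of the evidence already in hand = 2.25.
Odds after that evidence = (1/999) × 2.25 = 1/444.
Target odds = 0.99/0.01 = 99.
Need 2.2ⁿ ≥ 99 ÷ (1/444) = 43956.
2.2¹³ ≈28281 falls short of 43956 but 2.2¹⁴ ≈62218.2 reaches it, so n = 14.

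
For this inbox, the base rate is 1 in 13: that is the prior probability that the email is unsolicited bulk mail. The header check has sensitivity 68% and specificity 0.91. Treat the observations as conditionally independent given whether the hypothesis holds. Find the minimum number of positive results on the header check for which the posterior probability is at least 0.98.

Prior odds: (1/13) ÷ (12/13) = 1/12.
False-positive rate = 1 − 0.91 = 0.09; likelihood ratio of a positive = 0.68/0.09 = 68/9.
Target odds: 0.98 ÷ 0.02 = 49.
Need (1/12) × (68/9)ⁿ ≥ 49, i.e. (68/9)ⁿ ≥ 588.
(68/9)³ = 314432/729 falls short of 588 but (68/9)⁴ = 21381376/6561 reaches it, so n = 4.

4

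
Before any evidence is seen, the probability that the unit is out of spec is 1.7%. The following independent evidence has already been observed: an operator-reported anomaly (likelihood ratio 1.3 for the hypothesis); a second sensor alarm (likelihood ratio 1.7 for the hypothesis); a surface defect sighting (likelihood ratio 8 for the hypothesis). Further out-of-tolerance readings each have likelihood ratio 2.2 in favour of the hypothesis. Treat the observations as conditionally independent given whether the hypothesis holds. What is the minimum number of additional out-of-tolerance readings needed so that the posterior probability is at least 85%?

Prior odds = 0.017/0.983 = 17/983.
Combined Bayes factor of the evidence already in hand = 1.3 × 1.7 × 8 = 17.68.
Odds after that evidence = (17/983) × 17.68 = 7514/24575.
Target odds = 0.85/0.15 = 17/3.
Need 2.2ⁿ ≥ 17/3 ÷ (7514/24575) = 24575/1326.
2.2³ = 10.648 falls short of 24575/1326 but 2.2⁴ = 23.4256 reaches it, so n = 4.

4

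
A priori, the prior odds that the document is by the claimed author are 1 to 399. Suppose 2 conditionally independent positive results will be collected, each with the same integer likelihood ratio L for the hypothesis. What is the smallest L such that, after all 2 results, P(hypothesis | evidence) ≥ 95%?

Prior odds = 1/399.
Target odds = 0.95/0.05 = 19.
Need L² ≥ 19 ÷ (1/399) = 7581.
87² = 7569 < 7581 ≤ 7744 = 88², so L = 88.

88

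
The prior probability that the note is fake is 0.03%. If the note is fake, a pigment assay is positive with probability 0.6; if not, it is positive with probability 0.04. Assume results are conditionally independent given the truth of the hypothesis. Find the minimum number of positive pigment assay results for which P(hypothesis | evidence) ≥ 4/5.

4

Prior odds: 0.0003 ÷ 0.9997 = 3/9997.
Likelihood ratio of a positive = 0.6/0.04 = 15.
Target posterior odds = 0.8/0.2 = 4.
Need (3/9997) × 15ⁿ ≥ 4, i.e. 15ⁿ ≥ 39988/3.
15³ = 3375 falls short of 39988/3 but 15⁴ = 50625 reaches it, so n = 4.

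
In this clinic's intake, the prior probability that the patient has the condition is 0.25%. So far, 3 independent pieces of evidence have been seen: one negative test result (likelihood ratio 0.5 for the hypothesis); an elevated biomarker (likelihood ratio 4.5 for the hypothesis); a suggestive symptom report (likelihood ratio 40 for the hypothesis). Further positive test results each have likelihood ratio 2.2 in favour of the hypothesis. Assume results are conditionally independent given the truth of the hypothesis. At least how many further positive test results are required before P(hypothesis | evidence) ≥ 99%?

8

Prior odds = 0.0025/0.9975 = 1/399.
Combined Bayes factor of the evidence already in hand = 0.5 × 4.5 × 40 = 90.
Odds after that evidence = (1/399) × 90 = 30/133.
Target odds = 0.99/0.01 = 99.
Need 2.2ⁿ ≥ 99 ÷ (30/133) = 438.9.
2.2⁷ = 19487171/78125 falls short of 438.9 but 2.2⁸ = 214358881/390625 reaches it, so n = 8.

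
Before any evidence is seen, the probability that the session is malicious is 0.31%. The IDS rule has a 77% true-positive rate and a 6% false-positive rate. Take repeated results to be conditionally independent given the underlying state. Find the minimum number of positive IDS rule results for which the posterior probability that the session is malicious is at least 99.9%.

Prior odds = 0.0031/0.9969 = 31/9969.
Likelihood ratio of a positive result = 0.77/0.06 = 77/6.
Target odds: 0.999 ÷ 0.001 = 999.
Need (31/9969) × (77/6)ⁿ ≥ 999, i.e. (77/6)ⁿ ≥ 9959031/31.
(77/6)⁴ = 35153041/1296 falls short of 9959031/31 but (77/6)⁵ ≈348095 reaches it, so n = 5.

5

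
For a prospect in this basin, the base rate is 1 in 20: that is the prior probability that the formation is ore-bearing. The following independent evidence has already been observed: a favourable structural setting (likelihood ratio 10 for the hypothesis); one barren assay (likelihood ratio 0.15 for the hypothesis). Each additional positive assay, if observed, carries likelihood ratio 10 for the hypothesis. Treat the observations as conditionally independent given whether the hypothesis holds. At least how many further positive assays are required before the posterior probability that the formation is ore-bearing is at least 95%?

3

Prior odds = 0.05/0.95 = 1/19.
Combined Bayes factor of the evidence already in hand = 10 × 0.15 = 1.5.
Odds after that evidence = (1/19) × 1.5 = 3/38.
Target odds = 0.95/0.05 = 19.
Need 10ⁿ ≥ 19 ÷ (3/38) = 722/3.
10² = 100 falls short of 722/3 but 10³ = 1000 reaches it, so n = 3.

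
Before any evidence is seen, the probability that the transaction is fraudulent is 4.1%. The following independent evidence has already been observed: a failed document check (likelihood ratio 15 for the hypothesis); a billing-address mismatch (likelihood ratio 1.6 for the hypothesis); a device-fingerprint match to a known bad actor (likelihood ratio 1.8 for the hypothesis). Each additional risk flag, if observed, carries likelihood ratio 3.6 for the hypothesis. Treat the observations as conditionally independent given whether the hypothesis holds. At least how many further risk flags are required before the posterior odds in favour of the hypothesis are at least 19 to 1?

Prior odds = 0.041/0.959 = 41/959.
Combined Bayes factor of the evidence already in hand = 15 × 1.6 × 1.8 = 43.2.
Odds after that evidence = (41/959) × 43.2 = 8856/4795.
Target odds = 19.
Need 3.6ⁿ ≥ 19 ÷ (8856/4795) = 91105/8856.
3.6¹ = 3.6 falls short of 91105/8856 but 3.6² = 12.96 reaches it, so n = 2.

2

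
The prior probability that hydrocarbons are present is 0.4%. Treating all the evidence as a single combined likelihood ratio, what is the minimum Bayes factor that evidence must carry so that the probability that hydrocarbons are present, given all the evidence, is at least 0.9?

Prior odds = 0.004/0.996 = 1/249.
Target odds = 0.9/0.1 = 9.
Required Bayes factor = 9 ÷ (1/249) = 2241.

2241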